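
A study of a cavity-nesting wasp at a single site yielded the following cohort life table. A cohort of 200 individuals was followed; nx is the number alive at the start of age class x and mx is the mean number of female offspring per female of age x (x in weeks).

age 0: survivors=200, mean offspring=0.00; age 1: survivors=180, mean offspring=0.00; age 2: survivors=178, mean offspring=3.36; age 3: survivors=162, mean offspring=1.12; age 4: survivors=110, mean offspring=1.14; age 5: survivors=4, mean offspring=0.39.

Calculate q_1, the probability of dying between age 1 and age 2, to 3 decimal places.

lx = nx/n0 = nx/200: 1, 0.9, 0.89, 0.81, 0.55, 0.02
q_1 = (l_1 − l_2) / l_1 = (0.9 − 0.89) / 0.9
     = 0.01 / 0.9 = 0.011111… → 0.011

0.011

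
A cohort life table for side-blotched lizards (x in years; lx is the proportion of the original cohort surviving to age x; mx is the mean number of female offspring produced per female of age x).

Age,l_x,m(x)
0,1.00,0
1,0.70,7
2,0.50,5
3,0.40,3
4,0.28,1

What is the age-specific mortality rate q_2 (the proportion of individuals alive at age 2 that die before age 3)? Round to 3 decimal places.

0.200

q_2 = (l_2 − l_3) / l_2 = (0.5 − 0.4) / 0.5
     = 0.1 / 0.5 = 0.2 → 0.200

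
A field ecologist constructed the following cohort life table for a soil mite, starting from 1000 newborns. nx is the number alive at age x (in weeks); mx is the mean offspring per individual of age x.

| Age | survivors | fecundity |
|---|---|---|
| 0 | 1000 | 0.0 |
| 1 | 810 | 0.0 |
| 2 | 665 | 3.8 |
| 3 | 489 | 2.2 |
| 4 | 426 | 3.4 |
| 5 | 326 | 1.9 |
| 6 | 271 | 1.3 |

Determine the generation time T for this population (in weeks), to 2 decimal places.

lx = nx/n0 = nx/1000: 1, 0.81, 0.665, 0.489, 0.426, 0.326, 0.271
lx·mx: 0, 0, 2.527, 1.0758, 1.4484, 0.6194, 0.3523 → R0 = 6.0229
x·lx·mx: 0, 0, 5.054, 3.2274, 5.7936, 3.097, 2.1138 → Σ = 19.2858
T = 19.2858 / 6.0229 = 3.202079… → 3.20

3.20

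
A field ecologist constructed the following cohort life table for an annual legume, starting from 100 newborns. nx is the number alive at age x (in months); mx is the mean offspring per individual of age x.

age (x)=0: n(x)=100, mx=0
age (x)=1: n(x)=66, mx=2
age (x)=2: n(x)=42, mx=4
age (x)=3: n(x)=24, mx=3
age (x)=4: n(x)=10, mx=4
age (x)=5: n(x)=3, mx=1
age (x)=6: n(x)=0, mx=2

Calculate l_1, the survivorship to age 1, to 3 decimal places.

0.660

l_1 = n_1/n_0 = 66/100 = 0.66 → 0.660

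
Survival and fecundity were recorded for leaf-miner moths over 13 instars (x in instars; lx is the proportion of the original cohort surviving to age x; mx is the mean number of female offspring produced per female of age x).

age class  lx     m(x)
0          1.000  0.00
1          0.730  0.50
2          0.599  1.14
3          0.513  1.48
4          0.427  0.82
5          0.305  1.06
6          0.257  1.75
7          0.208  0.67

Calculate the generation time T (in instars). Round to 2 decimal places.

3.49

lx·mx: 0, 0.365, 0.68286, 0.75924, 0.35014, 0.3233, 0.44975, 0.13936 → R0 = 3.06965
x·lx·mx: 0, 0.365, 1.36572, 2.27772, 1.40056, 1.6165, 2.6985, 0.97552 → Σ = 10.69952
T = 10.69952 / 3.06965 = 3.485583… → 3.49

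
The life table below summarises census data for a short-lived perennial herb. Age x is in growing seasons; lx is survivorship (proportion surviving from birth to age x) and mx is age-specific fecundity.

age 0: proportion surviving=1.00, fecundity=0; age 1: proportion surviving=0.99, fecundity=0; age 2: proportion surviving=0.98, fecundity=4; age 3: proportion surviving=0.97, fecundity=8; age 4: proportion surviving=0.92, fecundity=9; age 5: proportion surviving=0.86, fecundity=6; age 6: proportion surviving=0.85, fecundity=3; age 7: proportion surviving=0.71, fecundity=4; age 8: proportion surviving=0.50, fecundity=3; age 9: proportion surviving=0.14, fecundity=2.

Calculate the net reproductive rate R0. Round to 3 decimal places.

32.290

lx·mx by age: 0, 0, 3.92, 7.76, 8.28, 5.16, 2.55, 2.84, 1.5, 0.28
R0 = Σ lx·mx = 32.29 → 32.290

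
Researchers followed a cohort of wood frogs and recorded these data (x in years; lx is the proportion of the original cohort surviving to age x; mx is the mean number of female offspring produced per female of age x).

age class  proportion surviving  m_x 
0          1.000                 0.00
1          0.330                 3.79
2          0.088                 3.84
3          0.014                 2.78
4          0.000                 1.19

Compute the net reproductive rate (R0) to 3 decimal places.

1.628

lx·mx by age: 0, 1.2507, 0.33792, 0.03892, 0
R0 = Σ lx·mx = 1.62754 → 1.628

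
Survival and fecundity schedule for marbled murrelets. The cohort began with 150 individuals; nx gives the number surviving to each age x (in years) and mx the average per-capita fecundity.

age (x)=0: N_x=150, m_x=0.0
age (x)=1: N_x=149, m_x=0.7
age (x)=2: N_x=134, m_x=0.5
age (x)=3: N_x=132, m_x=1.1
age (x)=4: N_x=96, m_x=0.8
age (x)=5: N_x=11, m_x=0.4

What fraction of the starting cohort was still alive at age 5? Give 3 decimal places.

l_5 = n_5/n_0 = 11/150 = 0.073333… → 0.073

0.073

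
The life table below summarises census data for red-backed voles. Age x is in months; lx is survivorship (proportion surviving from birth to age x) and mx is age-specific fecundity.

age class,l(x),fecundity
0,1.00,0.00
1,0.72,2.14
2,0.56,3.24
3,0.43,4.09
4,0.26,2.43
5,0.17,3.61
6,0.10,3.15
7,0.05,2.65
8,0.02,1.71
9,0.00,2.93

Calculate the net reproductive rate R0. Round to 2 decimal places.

lx·mx by age: 0, 1.5408, 1.8144, 1.7587, 0.6318, 0.6137, 0.315, 0.1325, 0.0342, 0
R0 = Σ lx·mx = 6.8411 → 6.84

6.84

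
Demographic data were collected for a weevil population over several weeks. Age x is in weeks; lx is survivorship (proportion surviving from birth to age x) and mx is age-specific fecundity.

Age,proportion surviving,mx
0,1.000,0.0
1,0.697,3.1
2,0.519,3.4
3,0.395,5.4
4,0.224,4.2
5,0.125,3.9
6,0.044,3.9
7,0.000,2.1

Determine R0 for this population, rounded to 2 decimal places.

7.66

lx·mx by age: 0, 2.1607, 1.7646, 2.133, 0.9408, 0.4875, 0.1716, 0
R0 = Σ lx·mx = 7.6582 → 7.66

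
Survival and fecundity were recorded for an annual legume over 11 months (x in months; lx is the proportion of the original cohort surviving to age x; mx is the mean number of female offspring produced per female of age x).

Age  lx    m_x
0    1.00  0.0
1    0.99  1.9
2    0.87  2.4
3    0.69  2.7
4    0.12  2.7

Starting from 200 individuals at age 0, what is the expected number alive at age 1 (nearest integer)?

Expected survivors = N0 · l_1 = 200 × 0.99 = 198 → 198

198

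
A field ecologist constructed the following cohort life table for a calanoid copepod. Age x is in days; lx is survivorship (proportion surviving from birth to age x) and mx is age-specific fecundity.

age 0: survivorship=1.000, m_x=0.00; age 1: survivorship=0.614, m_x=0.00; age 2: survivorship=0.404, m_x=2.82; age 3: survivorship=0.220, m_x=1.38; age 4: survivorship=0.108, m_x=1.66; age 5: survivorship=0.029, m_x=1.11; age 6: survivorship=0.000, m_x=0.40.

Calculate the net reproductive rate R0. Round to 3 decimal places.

lx·mx by age: 0, 0, 1.13928, 0.3036, 0.17928, 0.03219, 0
R0 = Σ lx·mx = 1.65435 → 1.654

1.654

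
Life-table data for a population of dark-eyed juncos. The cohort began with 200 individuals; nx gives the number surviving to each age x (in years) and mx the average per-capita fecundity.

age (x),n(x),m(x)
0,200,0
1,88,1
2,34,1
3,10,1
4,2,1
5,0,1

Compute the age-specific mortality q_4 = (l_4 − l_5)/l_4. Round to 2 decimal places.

lx = nx/n0 = nx/200: 1, 0.44, 0.17, 0.05, 0.01, 0
q_4 = (l_4 − l_5) / l_4 = (0.01 − 0) / 0.01
     = 0.01 / 0.01 = 1 → 1.00

1.00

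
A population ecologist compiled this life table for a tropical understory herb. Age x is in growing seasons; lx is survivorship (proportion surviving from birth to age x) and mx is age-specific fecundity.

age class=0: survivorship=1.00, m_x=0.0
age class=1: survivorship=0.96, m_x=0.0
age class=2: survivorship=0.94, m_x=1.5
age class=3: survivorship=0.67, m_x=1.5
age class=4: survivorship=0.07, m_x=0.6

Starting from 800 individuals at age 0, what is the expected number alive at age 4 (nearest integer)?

Expected survivors = N0 · l_4 = 800 × 0.07 = 56 → 56

56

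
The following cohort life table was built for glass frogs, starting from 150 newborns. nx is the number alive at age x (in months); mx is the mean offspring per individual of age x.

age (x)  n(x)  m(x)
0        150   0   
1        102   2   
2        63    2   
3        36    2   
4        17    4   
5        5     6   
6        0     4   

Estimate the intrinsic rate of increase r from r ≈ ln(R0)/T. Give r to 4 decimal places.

0.5503

lx = nx/n0 = nx/150: 1, 0.68, 0.42, 0.24, 0.11333…, 0.03333…, 0
R0 = Σ lx·mx = 0 + 1.36 + 0.84 + 0.48 + 0.45333… + 0.2… + 0 = 3.333333…
Σ x·lx·mx = 7.293333…; T = 7.293333…/3.333333… = 2.188…
r ≈ ln(R0)/T = ln(3.333333…)/2.188… = 0.550262… → 0.5503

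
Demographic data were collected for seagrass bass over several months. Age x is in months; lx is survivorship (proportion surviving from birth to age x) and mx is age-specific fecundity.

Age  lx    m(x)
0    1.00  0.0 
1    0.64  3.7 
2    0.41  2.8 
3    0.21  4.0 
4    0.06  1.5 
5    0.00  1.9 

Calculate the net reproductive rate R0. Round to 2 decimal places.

lx·mx by age: 0, 2.368, 1.148, 0.84, 0.09, 0
R0 = Σ lx·mx = 4.446 → 4.45

4.45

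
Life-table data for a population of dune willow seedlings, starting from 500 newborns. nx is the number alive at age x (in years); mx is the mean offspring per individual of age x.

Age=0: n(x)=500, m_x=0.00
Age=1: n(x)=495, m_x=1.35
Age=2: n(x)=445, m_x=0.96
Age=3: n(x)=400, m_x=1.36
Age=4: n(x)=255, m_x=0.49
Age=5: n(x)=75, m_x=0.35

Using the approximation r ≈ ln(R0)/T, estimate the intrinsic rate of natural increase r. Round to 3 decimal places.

lx = nx/n0 = nx/500: 1, 0.99, 0.89, 0.8, 0.51, 0.15
R0 = Σ lx·mx = 0 + 1.3365 + 0.8544 + 1.088 + 0.2499 + 0.0525 = 3.5813
Σ x·lx·mx = 7.5714; T = 7.5714/3.5813 = 2.11415…
r ≈ ln(R0)/T = ln(3.5813)/2.11415… = 0.60342… → 0.603

0.603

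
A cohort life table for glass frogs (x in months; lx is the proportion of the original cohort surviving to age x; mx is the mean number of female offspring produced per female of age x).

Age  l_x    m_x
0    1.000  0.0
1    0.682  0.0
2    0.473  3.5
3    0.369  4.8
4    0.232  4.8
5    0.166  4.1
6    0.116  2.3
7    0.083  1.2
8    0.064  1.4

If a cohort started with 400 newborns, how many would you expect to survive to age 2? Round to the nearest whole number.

189

Expected survivors = N0 · l_2 = 400 × 0.473 = 189.2 → 189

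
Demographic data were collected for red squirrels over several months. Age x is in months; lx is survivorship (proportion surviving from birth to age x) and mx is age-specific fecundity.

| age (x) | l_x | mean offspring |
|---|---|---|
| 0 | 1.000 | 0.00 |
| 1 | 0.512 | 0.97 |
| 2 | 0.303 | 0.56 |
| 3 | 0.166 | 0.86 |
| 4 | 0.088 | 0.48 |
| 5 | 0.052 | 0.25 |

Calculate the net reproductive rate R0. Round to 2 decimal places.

lx·mx by age: 0, 0.49664, 0.16968, 0.14276, 0.04224, 0.013
R0 = Σ lx·mx = 0.86432 → 0.86

0.86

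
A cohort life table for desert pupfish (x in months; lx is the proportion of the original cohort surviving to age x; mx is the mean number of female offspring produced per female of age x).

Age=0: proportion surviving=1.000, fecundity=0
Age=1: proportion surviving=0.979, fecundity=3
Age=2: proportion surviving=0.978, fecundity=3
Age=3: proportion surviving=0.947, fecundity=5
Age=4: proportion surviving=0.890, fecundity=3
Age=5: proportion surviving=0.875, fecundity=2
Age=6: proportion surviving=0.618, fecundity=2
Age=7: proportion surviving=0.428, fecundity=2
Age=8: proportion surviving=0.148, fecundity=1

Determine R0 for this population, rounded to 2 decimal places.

lx·mx by age: 0, 2.937, 2.934, 4.735, 2.67, 1.75, 1.236, 0.856, 0.148
R0 = Σ lx·mx = 17.266 → 17.27

17.27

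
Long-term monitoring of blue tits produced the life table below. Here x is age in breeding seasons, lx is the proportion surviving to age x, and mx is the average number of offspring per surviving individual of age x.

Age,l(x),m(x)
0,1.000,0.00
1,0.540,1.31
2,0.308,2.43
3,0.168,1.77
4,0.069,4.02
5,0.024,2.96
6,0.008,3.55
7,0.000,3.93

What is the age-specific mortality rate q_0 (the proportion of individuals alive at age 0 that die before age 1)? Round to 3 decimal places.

0.460

q_0 = (l_0 − l_1) / l_0 = (1 − 0.54) / 1
     = 0.46 / 1 = 0.46 → 0.460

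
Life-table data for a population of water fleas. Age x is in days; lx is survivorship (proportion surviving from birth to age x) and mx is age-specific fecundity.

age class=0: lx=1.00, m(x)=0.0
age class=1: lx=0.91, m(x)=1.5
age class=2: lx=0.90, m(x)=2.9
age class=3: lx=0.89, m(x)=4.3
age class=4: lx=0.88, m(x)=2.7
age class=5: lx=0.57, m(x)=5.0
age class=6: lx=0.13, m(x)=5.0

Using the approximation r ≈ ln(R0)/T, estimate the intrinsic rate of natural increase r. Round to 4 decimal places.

R0 = Σ lx·mx = 0 + 1.365 + 2.61 + 3.827 + 2.376 + 2.85 + 0.65 = 13.678
Σ x·lx·mx = 45.72; T = 45.72/13.678 = 3.34259…
r ≈ ln(R0)/T = ln(13.678)/3.34259… = 0.782563… → 0.7826

0.7826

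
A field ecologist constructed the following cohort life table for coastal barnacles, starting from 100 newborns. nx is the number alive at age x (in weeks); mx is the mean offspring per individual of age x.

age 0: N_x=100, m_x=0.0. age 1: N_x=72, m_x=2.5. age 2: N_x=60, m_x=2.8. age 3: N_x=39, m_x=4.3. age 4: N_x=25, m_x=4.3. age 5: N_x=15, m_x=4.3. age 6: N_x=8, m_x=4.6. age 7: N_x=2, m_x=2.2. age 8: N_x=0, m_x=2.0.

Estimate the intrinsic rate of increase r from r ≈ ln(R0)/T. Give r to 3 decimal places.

0.716

lx = nx/n0 = nx/100: 1, 0.72, 0.6, 0.39, 0.25, 0.15, 0.08, 0.02, 0
R0 = Σ lx·mx = 0 + 1.8 + 1.68 + 1.677 + 1.075 + 0.645 + 0.368 + 0.044 + 0 = 7.289
Σ x·lx·mx = 20.232; T = 20.232/7.289 = 2.77569…
r ≈ ln(R0)/T = ln(7.289)/2.77569… = 0.71563… → 0.716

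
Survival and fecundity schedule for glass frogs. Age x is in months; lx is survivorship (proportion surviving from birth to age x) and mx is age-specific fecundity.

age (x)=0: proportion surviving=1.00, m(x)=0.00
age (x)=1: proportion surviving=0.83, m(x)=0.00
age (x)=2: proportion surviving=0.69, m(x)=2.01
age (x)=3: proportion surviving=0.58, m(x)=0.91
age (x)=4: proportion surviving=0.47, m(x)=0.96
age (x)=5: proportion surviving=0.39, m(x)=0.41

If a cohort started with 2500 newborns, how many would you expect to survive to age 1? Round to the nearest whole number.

Expected survivors = N0 · l_1 = 2500 × 0.83 = 2075 → 2075

2075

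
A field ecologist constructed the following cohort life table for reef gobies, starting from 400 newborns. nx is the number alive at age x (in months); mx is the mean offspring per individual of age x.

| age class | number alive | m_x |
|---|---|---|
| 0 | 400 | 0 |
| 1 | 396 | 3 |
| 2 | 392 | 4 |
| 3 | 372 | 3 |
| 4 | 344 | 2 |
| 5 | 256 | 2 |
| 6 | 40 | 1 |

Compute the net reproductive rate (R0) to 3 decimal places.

12.780

lx = nx/n0 = nx/400: 1, 0.99, 0.98, 0.93, 0.86, 0.64, 0.1
lx·mx by age: 0, 2.97, 3.92, 2.79, 1.72, 1.28, 0.1
R0 = Σ lx·mx = 12.78 → 12.780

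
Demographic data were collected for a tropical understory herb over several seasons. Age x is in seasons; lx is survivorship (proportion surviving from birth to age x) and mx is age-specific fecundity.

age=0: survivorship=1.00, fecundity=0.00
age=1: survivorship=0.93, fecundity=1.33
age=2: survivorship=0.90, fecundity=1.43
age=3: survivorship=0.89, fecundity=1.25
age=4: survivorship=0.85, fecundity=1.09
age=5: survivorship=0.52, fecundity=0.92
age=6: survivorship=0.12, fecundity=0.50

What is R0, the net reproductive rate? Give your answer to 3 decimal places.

5.101

lx·mx by age: 0, 1.2369, 1.287, 1.1125, 0.9265, 0.4784, 0.06
R0 = Σ lx·mx = 5.1013 → 5.101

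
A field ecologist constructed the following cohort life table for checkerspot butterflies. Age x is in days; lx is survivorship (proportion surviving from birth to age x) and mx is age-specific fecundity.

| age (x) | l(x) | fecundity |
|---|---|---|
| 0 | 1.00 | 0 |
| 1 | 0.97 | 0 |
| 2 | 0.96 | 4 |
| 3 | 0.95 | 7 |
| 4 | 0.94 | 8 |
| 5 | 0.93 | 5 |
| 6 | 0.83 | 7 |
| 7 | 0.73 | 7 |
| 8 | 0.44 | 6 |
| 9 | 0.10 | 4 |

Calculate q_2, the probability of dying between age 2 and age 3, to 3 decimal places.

0.010

q_2 = (l_2 − l_3) / l_2 = (0.96 − 0.95) / 0.96
     = 0.01 / 0.96 = 0.010417… → 0.010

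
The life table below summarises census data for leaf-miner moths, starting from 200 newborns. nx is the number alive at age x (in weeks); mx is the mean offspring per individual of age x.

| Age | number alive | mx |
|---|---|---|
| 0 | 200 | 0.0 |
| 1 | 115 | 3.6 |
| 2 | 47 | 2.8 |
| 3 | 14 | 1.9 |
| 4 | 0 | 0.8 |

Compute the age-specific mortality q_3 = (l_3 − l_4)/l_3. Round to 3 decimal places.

1.000

lx = nx/n0 = nx/200: 1, 0.575, 0.235, 0.07, 0
q_3 = (l_3 − l_4) / l_3 = (0.07 − 0) / 0.07
     = 0.07 / 0.07 = 1 → 1.000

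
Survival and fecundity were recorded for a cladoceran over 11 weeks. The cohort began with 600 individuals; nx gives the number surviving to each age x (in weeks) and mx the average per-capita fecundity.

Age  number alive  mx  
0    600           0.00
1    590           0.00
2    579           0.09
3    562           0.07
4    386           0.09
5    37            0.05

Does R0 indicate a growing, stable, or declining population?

declining

lx = nx/n0 = nx/600: 1, 0.98333…, 0.965, 0.93667…, 0.64333…, 0.06167…
R0 = Σ lx·mx = 0 + 0 + 0.08685 + 0.065567… + 0.0579… + 0.003083… = 0.2134…
R0 < 1, so the population is declining.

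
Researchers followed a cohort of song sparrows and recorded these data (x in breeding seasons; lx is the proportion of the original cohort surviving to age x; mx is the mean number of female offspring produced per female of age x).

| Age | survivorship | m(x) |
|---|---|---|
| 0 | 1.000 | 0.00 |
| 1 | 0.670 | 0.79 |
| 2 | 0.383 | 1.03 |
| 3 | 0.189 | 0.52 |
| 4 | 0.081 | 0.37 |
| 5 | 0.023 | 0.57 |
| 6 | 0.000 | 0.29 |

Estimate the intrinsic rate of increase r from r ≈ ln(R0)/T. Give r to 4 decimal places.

0.0374

R0 = Σ lx·mx = 0 + 0.5293 + 0.39449 + 0.09828 + 0.02997 + 0.01311 + 0 = 1.06515
Σ x·lx·mx = 1.79855; T = 1.79855/1.06515 = 1.68854…
r ≈ ln(R0)/T = ln(1.06515)/1.68854… = 0.037379… → 0.0374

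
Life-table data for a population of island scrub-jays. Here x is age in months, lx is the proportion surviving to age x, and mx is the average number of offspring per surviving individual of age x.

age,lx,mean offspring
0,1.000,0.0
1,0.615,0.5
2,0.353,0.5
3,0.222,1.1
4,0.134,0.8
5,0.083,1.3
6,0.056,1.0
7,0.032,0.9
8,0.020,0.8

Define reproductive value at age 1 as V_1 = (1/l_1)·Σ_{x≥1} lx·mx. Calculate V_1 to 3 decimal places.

lx·mx for x ≥ 1: 0.3075, 0.1765, 0.2442, 0.1072, 0.1079, 0.056, 0.0288, 0.016 → sum = 1.0441
V_1 = 1.0441 / l_1 = 1.0441 / 0.615 = 1.697724… → 1.698

1.698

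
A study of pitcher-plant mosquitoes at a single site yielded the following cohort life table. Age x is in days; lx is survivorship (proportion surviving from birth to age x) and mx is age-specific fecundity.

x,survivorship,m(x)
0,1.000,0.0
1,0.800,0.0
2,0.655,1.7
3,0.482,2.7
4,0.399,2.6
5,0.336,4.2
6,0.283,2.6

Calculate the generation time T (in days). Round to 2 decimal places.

3.88

lx·mx: 0, 0, 1.1135, 1.3014, 1.0374, 1.4112, 0.7358 → R0 = 5.5993
x·lx·mx: 0, 0, 2.227, 3.9042, 4.1496, 7.056, 4.4148 → Σ = 21.7516
T = 21.7516 / 5.5993 = 3.8847… → 3.88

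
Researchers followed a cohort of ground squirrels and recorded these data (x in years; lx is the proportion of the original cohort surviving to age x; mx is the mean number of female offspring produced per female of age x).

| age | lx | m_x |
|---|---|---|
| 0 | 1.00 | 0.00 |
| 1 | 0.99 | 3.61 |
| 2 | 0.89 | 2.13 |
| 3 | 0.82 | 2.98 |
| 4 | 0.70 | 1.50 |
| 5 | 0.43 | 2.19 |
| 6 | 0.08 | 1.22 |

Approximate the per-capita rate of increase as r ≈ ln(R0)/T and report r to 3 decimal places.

0.952

R0 = Σ lx·mx = 0 + 3.5739 + 1.8957 + 2.4436 + 1.05 + 0.9417 + 0.0976 = 10.0025
Σ x·lx·mx = 24.1902; T = 24.1902/10.0025 = 2.41842…
r ≈ ln(R0)/T = ln(10.0025)/2.41842… = 0.95221… → 0.952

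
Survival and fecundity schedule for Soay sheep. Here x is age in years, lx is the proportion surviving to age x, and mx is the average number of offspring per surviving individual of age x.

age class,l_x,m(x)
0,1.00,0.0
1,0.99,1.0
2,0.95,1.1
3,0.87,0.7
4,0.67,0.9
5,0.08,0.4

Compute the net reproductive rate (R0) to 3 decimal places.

3.279

lx·mx by age: 0, 0.99, 1.045, 0.609, 0.603, 0.032
R0 = Σ lx·mx = 3.279 → 3.279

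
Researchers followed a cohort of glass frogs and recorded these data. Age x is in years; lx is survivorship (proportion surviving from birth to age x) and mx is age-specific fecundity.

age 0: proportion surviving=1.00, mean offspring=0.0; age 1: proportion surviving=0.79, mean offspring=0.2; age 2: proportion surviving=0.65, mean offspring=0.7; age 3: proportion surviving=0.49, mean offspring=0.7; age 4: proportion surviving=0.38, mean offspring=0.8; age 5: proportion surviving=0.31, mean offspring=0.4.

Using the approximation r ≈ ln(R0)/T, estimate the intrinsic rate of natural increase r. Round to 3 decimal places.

0.114

R0 = Σ lx·mx = 0 + 0.158 + 0.455 + 0.343 + 0.304 + 0.124 = 1.384
Σ x·lx·mx = 3.933; T = 3.933/1.384 = 2.84176…
r ≈ ln(R0)/T = ln(1.384)/2.84176… = 0.11436… → 0.114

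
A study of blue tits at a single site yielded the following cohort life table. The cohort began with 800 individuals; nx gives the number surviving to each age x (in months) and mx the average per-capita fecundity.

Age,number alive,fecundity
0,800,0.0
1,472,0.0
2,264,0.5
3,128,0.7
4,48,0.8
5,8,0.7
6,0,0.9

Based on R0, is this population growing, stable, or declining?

lx = nx/n0 = nx/800: 1, 0.59, 0.33, 0.16, 0.06, 0.01, 0
R0 = Σ lx·mx = 0 + 0 + 0.165 + 0.112 + 0.048 + 0.007 + 0 = 0.332
R0 < 1, so the population is declining.

declining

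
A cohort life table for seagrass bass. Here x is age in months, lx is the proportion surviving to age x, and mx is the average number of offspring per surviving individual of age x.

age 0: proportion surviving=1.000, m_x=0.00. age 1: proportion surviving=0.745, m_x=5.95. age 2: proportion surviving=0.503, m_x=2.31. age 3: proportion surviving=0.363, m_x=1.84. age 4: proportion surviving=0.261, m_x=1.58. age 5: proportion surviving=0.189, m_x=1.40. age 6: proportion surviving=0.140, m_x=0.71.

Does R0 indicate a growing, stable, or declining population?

growing

R0 = Σ lx·mx = 0 + 4.43275 + 1.16193 + 0.66792 + 0.41238 + 0.2646 + 0.0994 = 7.03898
R0 > 1, so the population is growing.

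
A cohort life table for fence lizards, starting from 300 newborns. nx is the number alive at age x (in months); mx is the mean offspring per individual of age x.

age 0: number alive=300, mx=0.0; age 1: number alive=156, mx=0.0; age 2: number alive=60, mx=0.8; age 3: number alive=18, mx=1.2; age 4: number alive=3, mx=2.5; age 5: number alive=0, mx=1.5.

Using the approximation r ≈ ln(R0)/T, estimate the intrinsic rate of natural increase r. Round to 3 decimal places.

lx = nx/n0 = nx/300: 1, 0.52, 0.2, 0.06, 0.01, 0
R0 = Σ lx·mx = 0 + 0 + 0.16 + 0.072 + 0.025 + 0 = 0.257
Σ x·lx·mx = 0.636; T = 0.636/0.257 = 2.47471…
r ≈ ln(R0)/T = ln(0.257)/2.47471… = -0.54903… → -0.549

-0.549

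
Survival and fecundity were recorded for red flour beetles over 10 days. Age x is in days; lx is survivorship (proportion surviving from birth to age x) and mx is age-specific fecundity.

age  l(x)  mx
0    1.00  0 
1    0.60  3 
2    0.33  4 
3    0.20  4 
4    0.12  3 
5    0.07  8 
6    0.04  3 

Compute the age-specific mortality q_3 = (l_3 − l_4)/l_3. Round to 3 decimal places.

q_3 = (l_3 − l_4) / l_3 = (0.2 − 0.12) / 0.2
     = 0.08 / 0.2 = 0.4 → 0.400

0.400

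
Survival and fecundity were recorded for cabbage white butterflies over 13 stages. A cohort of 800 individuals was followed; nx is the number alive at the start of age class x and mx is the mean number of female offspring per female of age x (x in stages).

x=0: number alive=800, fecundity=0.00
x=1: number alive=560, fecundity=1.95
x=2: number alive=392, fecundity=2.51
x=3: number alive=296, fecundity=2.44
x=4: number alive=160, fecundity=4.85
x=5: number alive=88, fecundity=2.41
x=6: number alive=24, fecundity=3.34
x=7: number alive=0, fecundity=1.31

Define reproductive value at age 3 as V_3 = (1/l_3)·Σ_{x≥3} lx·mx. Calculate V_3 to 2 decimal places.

6.05

lx = nx/n0 = nx/800: 1, 0.7, 0.49, 0.37, 0.2, 0.11, 0.03, 0
lx·mx for x ≥ 3: 0.9028, 0.97, 0.2651, 0.1002, 0 → sum = 2.2381
V_3 = 2.2381 / l_3 = 2.2381 / 0.37 = 6.048919… → 6.05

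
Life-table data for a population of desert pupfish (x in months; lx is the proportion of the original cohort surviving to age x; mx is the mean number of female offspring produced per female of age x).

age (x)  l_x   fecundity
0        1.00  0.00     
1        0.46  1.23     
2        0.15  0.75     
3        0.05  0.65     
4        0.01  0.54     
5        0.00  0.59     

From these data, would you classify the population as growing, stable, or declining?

declining

R0 = Σ lx·mx = 0 + 0.5658 + 0.1125 + 0.0325 + 0.0054 + 0 = 0.7162
R0 < 1, so the population is declining.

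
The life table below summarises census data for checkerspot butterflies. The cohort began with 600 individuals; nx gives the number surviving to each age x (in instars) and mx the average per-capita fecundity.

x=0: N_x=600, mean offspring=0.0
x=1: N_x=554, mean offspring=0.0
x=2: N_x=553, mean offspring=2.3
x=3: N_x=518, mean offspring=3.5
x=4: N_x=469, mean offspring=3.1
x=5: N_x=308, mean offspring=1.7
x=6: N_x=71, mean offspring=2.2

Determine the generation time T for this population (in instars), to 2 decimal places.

lx = nx/n0 = nx/600: 1, 0.92333…, 0.92167…, 0.86333…, 0.78167…, 0.51333…, 0.11833…
lx·mx: 0, 0, 2.119833…, 3.021667…, 2.423167…, 0.872667…, 0.260333… → R0 = 8.697667…
x·lx·mx: 0, 0, 4.239667…, 9.065…, 9.692667…, 4.363333…, 1.562… → Σ = 28.922667…
T = 28.922667… / 8.697667… = 3.325336… → 3.33

3.33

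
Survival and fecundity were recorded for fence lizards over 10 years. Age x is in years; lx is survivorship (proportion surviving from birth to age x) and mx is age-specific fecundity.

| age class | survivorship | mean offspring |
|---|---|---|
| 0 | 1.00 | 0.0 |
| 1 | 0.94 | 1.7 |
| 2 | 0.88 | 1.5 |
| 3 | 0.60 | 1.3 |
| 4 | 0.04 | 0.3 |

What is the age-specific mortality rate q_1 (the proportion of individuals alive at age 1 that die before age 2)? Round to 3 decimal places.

0.064

q_1 = (l_1 − l_2) / l_1 = (0.94 − 0.88) / 0.94
     = 0.06 / 0.94 = 0.06383… → 0.064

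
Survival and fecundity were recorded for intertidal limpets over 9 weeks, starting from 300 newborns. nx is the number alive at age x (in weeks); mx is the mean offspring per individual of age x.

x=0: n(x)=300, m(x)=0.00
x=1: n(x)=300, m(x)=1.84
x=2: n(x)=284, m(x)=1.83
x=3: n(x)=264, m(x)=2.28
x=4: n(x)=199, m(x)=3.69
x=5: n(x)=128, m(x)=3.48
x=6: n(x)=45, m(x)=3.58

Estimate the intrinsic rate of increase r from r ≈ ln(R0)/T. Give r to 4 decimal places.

lx = nx/n0 = nx/300: 1, 1, 0.94667…, 0.88, 0.66333…, 0.42667…, 0.15
R0 = Σ lx·mx = 0 + 1.84 + 1.7324… + 2.0064 + 2.4477… + 1.4848… + 0.537 = 10.0483…
Σ x·lx·mx = 31.7608…; T = 31.7608…/10.0483… = 3.16081…
r ≈ ln(R0)/T = ln(10.0483…)/3.16081… = 0.730003… → 0.7300

0.7300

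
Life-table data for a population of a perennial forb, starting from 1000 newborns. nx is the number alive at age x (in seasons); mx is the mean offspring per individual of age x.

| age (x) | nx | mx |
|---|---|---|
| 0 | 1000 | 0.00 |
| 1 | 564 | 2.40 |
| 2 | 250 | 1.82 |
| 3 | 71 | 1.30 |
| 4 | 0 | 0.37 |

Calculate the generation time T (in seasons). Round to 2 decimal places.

1.34

lx = nx/n0 = nx/1000: 1, 0.564, 0.25, 0.071, 0
lx·mx: 0, 1.3536, 0.455, 0.0923, 0 → R0 = 1.9009
x·lx·mx: 0, 1.3536, 0.91, 0.2769, 0 → Σ = 2.5405
T = 2.5405 / 1.9009 = 1.336472… → 1.34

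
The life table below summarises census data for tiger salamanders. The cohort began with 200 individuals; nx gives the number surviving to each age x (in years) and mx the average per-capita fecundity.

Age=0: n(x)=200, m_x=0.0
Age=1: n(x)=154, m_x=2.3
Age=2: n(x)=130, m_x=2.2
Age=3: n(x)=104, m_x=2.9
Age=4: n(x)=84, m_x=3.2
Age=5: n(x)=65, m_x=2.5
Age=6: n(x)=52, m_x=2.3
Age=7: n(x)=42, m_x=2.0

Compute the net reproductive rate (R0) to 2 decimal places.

lx = nx/n0 = nx/200: 1, 0.77, 0.65, 0.52, 0.42, 0.325, 0.26, 0.21
lx·mx by age: 0, 1.771, 1.43, 1.508, 1.344, 0.8125, 0.598, 0.42
R0 = Σ lx·mx = 7.8835 → 7.88

7.88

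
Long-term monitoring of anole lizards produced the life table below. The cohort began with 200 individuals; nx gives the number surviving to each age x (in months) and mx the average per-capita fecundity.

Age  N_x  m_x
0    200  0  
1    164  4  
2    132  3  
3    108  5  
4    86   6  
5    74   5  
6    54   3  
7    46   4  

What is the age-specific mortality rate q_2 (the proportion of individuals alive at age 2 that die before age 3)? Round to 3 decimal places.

0.182

lx = nx/n0 = nx/200: 1, 0.82, 0.66, 0.54, 0.43, 0.37, 0.27, 0.23
q_2 = (l_2 − l_3) / l_2 = (0.66 − 0.54) / 0.66
     = 0.12 / 0.66 = 0.181818… → 0.182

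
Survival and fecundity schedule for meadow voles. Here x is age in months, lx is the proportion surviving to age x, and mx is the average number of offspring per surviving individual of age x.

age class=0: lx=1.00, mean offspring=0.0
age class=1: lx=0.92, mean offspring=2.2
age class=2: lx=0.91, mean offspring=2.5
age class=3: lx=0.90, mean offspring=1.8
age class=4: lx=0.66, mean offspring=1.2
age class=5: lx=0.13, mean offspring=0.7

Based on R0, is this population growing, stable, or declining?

R0 = Σ lx·mx = 0 + 2.024 + 2.275 + 1.62 + 0.792 + 0.091 = 6.802
R0 > 1, so the population is growing.

growing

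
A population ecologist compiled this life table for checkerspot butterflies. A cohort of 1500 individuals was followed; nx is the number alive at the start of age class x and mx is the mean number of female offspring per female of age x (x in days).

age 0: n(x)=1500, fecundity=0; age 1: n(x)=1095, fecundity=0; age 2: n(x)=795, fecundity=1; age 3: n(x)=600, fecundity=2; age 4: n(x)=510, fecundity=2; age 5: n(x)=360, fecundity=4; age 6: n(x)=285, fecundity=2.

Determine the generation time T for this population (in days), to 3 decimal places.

lx = nx/n0 = nx/1500: 1, 0.73, 0.53, 0.4, 0.34, 0.24, 0.19
lx·mx: 0, 0, 0.53, 0.8, 0.68, 0.96, 0.38 → R0 = 3.35
x·lx·mx: 0, 0, 1.06, 2.4, 2.72, 4.8, 2.28 → Σ = 13.26
T = 13.26 / 3.35 = 3.958209… → 3.958

3.958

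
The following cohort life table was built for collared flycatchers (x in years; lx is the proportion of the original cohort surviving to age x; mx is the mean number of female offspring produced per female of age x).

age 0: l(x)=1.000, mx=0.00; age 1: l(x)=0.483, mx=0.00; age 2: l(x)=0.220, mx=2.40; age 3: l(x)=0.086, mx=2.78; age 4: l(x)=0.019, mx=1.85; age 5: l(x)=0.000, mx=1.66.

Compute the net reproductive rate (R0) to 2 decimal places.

lx·mx by age: 0, 0, 0.528, 0.23908, 0.03515, 0
R0 = Σ lx·mx = 0.80223 → 0.80

0.80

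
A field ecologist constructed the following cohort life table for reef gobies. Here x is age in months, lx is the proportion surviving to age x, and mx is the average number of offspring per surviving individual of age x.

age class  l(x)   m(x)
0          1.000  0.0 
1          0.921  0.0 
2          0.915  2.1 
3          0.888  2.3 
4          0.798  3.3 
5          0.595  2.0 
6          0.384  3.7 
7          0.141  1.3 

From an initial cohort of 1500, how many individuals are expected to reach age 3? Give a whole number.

Expected survivors = N0 · l_3 = 1500 × 0.888 = 1332 → 1332

1332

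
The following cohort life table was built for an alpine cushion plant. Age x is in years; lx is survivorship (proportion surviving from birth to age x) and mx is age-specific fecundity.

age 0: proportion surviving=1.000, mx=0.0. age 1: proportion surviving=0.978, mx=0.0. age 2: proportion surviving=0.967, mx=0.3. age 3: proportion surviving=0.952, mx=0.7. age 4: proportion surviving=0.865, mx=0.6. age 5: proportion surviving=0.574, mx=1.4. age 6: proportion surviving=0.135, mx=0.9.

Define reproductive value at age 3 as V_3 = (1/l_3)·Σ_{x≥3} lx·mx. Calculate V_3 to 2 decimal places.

lx·mx for x ≥ 3: 0.6664, 0.519, 0.8036, 0.1215 → sum = 2.1105
V_3 = 2.1105 / l_3 = 2.1105 / 0.952 = 2.216912… → 2.22

2.22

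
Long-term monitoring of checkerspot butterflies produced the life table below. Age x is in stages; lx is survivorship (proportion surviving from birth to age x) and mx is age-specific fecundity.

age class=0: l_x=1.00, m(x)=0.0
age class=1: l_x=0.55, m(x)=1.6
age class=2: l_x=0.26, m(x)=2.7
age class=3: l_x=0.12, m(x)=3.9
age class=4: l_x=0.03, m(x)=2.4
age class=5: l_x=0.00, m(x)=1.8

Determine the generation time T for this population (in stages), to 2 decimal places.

lx·mx: 0, 0.88, 0.702, 0.468, 0.072, 0 → R0 = 2.122
x·lx·mx: 0, 0.88, 1.404, 1.404, 0.288, 0 → Σ = 3.976
T = 3.976 / 2.122 = 1.873704… → 1.87

1.87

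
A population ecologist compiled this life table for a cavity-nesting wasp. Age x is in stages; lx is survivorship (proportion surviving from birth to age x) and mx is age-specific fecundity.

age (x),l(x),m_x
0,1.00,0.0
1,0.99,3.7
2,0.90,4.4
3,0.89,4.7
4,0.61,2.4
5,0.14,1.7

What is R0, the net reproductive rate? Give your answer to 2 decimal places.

13.51

lx·mx by age: 0, 3.663, 3.96, 4.183, 1.464, 0.238
R0 = Σ lx·mx = 13.508 → 13.51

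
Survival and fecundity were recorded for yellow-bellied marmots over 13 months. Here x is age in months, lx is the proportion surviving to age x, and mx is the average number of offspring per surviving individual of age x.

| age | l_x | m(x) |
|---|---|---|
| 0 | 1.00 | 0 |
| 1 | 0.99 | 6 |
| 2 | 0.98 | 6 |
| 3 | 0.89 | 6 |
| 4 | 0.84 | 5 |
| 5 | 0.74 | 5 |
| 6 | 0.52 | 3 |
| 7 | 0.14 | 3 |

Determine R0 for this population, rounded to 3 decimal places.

27.040

lx·mx by age: 0, 5.94, 5.88, 5.34, 4.2, 3.7, 1.56, 0.42
R0 = Σ lx·mx = 27.04 → 27.040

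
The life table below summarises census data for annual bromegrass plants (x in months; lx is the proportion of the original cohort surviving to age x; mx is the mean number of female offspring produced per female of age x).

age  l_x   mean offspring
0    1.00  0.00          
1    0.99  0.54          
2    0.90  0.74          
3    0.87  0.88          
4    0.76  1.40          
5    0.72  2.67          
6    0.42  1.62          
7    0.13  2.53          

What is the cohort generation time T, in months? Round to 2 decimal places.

lx·mx: 0, 0.5346, 0.666, 0.7656, 1.064, 1.9224, 0.6804, 0.3289 → R0 = 5.9619
x·lx·mx: 0, 0.5346, 1.332, 2.2968, 4.256, 9.612, 4.0824, 2.3023 → Σ = 24.4161
T = 24.4161 / 5.9619 = 4.095356… → 4.10

4.10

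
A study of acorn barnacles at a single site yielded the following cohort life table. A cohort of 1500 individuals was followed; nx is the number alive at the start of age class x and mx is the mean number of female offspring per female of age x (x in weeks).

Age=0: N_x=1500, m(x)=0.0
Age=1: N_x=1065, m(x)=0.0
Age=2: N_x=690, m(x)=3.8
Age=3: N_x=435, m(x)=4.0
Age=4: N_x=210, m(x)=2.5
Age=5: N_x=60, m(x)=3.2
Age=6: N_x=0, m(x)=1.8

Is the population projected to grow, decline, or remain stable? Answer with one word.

lx = nx/n0 = nx/1500: 1, 0.71, 0.46, 0.29, 0.14, 0.04, 0
R0 = Σ lx·mx = 0 + 0 + 1.748 + 1.16 + 0.35 + 0.128 + 0 = 3.386
R0 > 1, so the population is growing.

growing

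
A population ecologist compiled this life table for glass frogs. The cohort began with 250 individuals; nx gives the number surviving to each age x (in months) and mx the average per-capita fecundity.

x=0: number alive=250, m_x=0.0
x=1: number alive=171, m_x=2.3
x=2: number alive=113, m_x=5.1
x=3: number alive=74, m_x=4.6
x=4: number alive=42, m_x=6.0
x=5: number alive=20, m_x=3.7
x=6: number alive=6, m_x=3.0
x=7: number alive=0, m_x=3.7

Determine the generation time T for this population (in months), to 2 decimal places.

lx = nx/n0 = nx/250: 1, 0.684, 0.452, 0.296, 0.168, 0.08, 0.024, 0
lx·mx: 0, 1.5732, 2.3052, 1.3616, 1.008, 0.296, 0.072, 0 → R0 = 6.616
x·lx·mx: 0, 1.5732, 4.6104, 4.0848, 4.032, 1.48, 0.432, 0 → Σ = 16.2124
T = 16.2124 / 6.616 = 2.450484… → 2.45

2.45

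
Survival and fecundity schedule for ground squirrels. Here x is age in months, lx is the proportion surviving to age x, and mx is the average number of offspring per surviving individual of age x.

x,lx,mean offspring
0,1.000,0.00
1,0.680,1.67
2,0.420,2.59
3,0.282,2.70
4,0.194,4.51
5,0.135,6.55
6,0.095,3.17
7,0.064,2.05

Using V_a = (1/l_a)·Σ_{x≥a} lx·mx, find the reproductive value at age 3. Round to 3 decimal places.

10.471

lx·mx for x ≥ 3: 0.7614, 0.87494, 0.88425, 0.30115, 0.1312 → sum = 2.95294
V_3 = 2.95294 / l_3 = 2.95294 / 0.282 = 10.471418… → 10.471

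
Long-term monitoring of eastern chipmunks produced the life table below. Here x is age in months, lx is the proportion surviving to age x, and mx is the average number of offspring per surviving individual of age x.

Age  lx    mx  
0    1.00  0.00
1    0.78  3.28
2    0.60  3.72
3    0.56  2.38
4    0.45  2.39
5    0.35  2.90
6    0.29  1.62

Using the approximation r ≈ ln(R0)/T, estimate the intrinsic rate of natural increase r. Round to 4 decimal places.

0.8084

R0 = Σ lx·mx = 0 + 2.5584 + 2.232 + 1.3328 + 1.0755 + 1.015 + 0.4698 = 8.6835
Σ x·lx·mx = 23.2166; T = 23.2166/8.6835 = 2.67365…
r ≈ ln(R0)/T = ln(8.6835)/2.67365… = 0.808419… → 0.8084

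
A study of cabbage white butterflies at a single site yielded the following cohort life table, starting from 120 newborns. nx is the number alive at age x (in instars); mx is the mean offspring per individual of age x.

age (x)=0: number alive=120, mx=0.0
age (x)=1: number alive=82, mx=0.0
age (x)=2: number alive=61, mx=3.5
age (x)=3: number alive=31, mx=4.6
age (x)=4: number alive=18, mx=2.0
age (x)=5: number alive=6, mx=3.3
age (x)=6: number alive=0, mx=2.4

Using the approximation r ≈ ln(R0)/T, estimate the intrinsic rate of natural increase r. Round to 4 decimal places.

0.4627

lx = nx/n0 = nx/120: 1, 0.68333…, 0.50833…, 0.25833…, 0.15, 0.05, 0
R0 = Σ lx·mx = 0 + 0 + 1.77917… + 1.18833… + 0.3 + 0.165 + 0 = 3.4325…
Σ x·lx·mx = 9.148333…; T = 9.148333…/3.4325… = 2.66521…
r ≈ ln(R0)/T = ln(3.4325…)/2.66521… = 0.462736… → 0.4627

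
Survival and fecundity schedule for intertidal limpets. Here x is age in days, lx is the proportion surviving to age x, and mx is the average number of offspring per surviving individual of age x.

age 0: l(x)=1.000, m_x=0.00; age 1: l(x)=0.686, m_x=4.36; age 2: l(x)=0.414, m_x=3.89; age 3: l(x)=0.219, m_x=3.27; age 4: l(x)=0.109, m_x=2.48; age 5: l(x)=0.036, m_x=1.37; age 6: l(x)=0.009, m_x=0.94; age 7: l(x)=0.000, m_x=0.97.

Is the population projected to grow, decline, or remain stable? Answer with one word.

growing

R0 = Σ lx·mx = 0 + 2.99096 + 1.61046 + 0.71613 + 0.27032 + 0.04932 + 0.00846 + 0 = 5.64565
R0 > 1, so the population is growing.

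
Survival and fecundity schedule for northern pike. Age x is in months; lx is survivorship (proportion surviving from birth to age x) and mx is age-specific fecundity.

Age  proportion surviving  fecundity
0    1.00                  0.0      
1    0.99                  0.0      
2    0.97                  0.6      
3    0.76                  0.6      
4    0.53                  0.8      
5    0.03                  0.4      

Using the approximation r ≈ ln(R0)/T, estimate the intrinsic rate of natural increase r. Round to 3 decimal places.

R0 = Σ lx·mx = 0 + 0 + 0.582 + 0.456 + 0.424 + 0.012 = 1.474
Σ x·lx·mx = 4.288; T = 4.288/1.474 = 2.90909…
r ≈ ln(R0)/T = ln(1.474)/2.90909… = 0.13337… → 0.133

0.133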